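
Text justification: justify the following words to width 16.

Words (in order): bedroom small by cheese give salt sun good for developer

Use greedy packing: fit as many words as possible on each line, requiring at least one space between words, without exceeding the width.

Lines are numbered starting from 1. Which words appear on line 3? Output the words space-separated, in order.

Line 1: ['bedroom', 'small', 'by'] (min_width=16, slack=0)
Line 2: ['cheese', 'give', 'salt'] (min_width=16, slack=0)
Line 3: ['sun', 'good', 'for'] (min_width=12, slack=4)
Line 4: ['developer'] (min_width=9, slack=7)

Answer: sun good for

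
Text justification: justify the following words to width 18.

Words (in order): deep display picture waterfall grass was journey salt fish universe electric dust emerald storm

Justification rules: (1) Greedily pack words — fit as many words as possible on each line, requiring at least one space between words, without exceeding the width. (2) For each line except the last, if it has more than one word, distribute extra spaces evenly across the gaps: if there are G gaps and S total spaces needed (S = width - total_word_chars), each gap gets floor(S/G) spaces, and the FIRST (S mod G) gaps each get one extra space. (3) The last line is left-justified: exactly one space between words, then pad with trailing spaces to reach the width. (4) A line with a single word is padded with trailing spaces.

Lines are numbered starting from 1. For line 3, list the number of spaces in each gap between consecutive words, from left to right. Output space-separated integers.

Answer: 2 1

Derivation:
Line 1: ['deep', 'display'] (min_width=12, slack=6)
Line 2: ['picture', 'waterfall'] (min_width=17, slack=1)
Line 3: ['grass', 'was', 'journey'] (min_width=17, slack=1)
Line 4: ['salt', 'fish', 'universe'] (min_width=18, slack=0)
Line 5: ['electric', 'dust'] (min_width=13, slack=5)
Line 6: ['emerald', 'storm'] (min_width=13, slack=5)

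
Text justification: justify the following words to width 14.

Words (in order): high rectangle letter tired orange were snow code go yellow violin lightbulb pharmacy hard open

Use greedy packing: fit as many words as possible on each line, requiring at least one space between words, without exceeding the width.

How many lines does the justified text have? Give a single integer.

Line 1: ['high', 'rectangle'] (min_width=14, slack=0)
Line 2: ['letter', 'tired'] (min_width=12, slack=2)
Line 3: ['orange', 'were'] (min_width=11, slack=3)
Line 4: ['snow', 'code', 'go'] (min_width=12, slack=2)
Line 5: ['yellow', 'violin'] (min_width=13, slack=1)
Line 6: ['lightbulb'] (min_width=9, slack=5)
Line 7: ['pharmacy', 'hard'] (min_width=13, slack=1)
Line 8: ['open'] (min_width=4, slack=10)
Total lines: 8

Answer: 8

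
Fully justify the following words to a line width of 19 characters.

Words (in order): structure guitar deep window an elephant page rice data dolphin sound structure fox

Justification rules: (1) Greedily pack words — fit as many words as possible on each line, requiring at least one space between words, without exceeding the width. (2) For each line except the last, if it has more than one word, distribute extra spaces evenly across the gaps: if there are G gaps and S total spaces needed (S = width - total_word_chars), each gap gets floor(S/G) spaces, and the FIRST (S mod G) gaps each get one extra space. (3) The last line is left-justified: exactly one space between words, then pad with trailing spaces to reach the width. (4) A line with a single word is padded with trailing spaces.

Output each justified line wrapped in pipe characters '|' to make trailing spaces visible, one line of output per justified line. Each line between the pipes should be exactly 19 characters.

Answer: |structure    guitar|
|deep    window   an|
|elephant  page rice|
|data  dolphin sound|
|structure fox      |

Derivation:
Line 1: ['structure', 'guitar'] (min_width=16, slack=3)
Line 2: ['deep', 'window', 'an'] (min_width=14, slack=5)
Line 3: ['elephant', 'page', 'rice'] (min_width=18, slack=1)
Line 4: ['data', 'dolphin', 'sound'] (min_width=18, slack=1)
Line 5: ['structure', 'fox'] (min_width=13, slack=6)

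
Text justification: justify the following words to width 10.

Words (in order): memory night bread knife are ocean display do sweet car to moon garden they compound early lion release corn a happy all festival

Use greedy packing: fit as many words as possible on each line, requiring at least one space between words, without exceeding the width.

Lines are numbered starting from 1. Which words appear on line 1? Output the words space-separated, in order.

Line 1: ['memory'] (min_width=6, slack=4)
Line 2: ['night'] (min_width=5, slack=5)
Line 3: ['bread'] (min_width=5, slack=5)
Line 4: ['knife', 'are'] (min_width=9, slack=1)
Line 5: ['ocean'] (min_width=5, slack=5)
Line 6: ['display', 'do'] (min_width=10, slack=0)
Line 7: ['sweet', 'car'] (min_width=9, slack=1)
Line 8: ['to', 'moon'] (min_width=7, slack=3)
Line 9: ['garden'] (min_width=6, slack=4)
Line 10: ['they'] (min_width=4, slack=6)
Line 11: ['compound'] (min_width=8, slack=2)
Line 12: ['early', 'lion'] (min_width=10, slack=0)
Line 13: ['release'] (min_width=7, slack=3)
Line 14: ['corn', 'a'] (min_width=6, slack=4)
Line 15: ['happy', 'all'] (min_width=9, slack=1)
Line 16: ['festival'] (min_width=8, slack=2)

Answer: memory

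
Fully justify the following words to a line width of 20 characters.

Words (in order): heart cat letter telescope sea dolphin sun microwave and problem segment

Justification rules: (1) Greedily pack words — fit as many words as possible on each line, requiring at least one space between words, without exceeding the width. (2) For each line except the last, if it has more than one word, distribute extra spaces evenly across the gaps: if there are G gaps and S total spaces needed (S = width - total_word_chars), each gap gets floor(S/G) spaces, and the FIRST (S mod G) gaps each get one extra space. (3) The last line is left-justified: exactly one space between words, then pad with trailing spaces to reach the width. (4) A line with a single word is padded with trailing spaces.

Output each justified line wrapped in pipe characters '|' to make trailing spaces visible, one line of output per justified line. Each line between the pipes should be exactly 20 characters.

Line 1: ['heart', 'cat', 'letter'] (min_width=16, slack=4)
Line 2: ['telescope', 'sea'] (min_width=13, slack=7)
Line 3: ['dolphin', 'sun'] (min_width=11, slack=9)
Line 4: ['microwave', 'and'] (min_width=13, slack=7)
Line 5: ['problem', 'segment'] (min_width=15, slack=5)

Answer: |heart   cat   letter|
|telescope        sea|
|dolphin          sun|
|microwave        and|
|problem segment     |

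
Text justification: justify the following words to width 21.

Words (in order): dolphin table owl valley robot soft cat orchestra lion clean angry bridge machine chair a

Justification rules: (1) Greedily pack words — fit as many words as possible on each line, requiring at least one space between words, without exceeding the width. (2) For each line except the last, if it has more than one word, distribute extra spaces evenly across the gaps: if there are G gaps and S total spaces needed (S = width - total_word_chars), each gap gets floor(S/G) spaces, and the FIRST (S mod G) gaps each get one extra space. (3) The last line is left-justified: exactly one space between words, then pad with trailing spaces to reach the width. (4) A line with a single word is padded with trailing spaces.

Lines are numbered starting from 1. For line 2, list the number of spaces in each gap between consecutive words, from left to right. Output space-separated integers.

Answer: 1 1 1

Derivation:
Line 1: ['dolphin', 'table', 'owl'] (min_width=17, slack=4)
Line 2: ['valley', 'robot', 'soft', 'cat'] (min_width=21, slack=0)
Line 3: ['orchestra', 'lion', 'clean'] (min_width=20, slack=1)
Line 4: ['angry', 'bridge', 'machine'] (min_width=20, slack=1)
Line 5: ['chair', 'a'] (min_width=7, slack=14)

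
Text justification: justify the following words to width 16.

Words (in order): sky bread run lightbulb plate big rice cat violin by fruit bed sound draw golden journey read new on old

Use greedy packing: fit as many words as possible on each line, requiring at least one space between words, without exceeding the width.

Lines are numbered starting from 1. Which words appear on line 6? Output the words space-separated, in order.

Line 1: ['sky', 'bread', 'run'] (min_width=13, slack=3)
Line 2: ['lightbulb', 'plate'] (min_width=15, slack=1)
Line 3: ['big', 'rice', 'cat'] (min_width=12, slack=4)
Line 4: ['violin', 'by', 'fruit'] (min_width=15, slack=1)
Line 5: ['bed', 'sound', 'draw'] (min_width=14, slack=2)
Line 6: ['golden', 'journey'] (min_width=14, slack=2)
Line 7: ['read', 'new', 'on', 'old'] (min_width=15, slack=1)

Answer: golden journey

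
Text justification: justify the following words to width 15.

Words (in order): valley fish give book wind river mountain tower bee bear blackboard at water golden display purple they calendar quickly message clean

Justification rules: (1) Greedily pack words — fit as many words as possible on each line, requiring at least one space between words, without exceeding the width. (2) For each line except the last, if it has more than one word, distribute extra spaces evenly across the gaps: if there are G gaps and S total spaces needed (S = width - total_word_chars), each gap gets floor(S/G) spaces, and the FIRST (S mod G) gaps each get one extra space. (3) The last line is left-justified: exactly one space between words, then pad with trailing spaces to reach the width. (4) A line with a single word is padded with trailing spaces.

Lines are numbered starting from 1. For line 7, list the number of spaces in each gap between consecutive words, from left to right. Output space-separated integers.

Answer: 2

Derivation:
Line 1: ['valley', 'fish'] (min_width=11, slack=4)
Line 2: ['give', 'book', 'wind'] (min_width=14, slack=1)
Line 3: ['river', 'mountain'] (min_width=14, slack=1)
Line 4: ['tower', 'bee', 'bear'] (min_width=14, slack=1)
Line 5: ['blackboard', 'at'] (min_width=13, slack=2)
Line 6: ['water', 'golden'] (min_width=12, slack=3)
Line 7: ['display', 'purple'] (min_width=14, slack=1)
Line 8: ['they', 'calendar'] (min_width=13, slack=2)
Line 9: ['quickly', 'message'] (min_width=15, slack=0)
Line 10: ['clean'] (min_width=5, slack=10)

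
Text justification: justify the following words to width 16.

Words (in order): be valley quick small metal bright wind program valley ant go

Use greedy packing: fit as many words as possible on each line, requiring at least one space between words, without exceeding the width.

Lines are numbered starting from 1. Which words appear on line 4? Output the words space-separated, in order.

Answer: program valley

Derivation:
Line 1: ['be', 'valley', 'quick'] (min_width=15, slack=1)
Line 2: ['small', 'metal'] (min_width=11, slack=5)
Line 3: ['bright', 'wind'] (min_width=11, slack=5)
Line 4: ['program', 'valley'] (min_width=14, slack=2)
Line 5: ['ant', 'go'] (min_width=6, slack=10)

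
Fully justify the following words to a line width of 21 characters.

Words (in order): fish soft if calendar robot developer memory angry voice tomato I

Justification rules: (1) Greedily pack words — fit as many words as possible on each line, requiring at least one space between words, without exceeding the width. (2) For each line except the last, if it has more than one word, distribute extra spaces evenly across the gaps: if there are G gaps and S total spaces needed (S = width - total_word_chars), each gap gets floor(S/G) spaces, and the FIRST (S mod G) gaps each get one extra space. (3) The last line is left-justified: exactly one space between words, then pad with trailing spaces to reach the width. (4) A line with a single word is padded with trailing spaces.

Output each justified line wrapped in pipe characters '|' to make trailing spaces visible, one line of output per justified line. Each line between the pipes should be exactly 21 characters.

Line 1: ['fish', 'soft', 'if', 'calendar'] (min_width=21, slack=0)
Line 2: ['robot', 'developer'] (min_width=15, slack=6)
Line 3: ['memory', 'angry', 'voice'] (min_width=18, slack=3)
Line 4: ['tomato', 'I'] (min_width=8, slack=13)

Answer: |fish soft if calendar|
|robot       developer|
|memory   angry  voice|
|tomato I             |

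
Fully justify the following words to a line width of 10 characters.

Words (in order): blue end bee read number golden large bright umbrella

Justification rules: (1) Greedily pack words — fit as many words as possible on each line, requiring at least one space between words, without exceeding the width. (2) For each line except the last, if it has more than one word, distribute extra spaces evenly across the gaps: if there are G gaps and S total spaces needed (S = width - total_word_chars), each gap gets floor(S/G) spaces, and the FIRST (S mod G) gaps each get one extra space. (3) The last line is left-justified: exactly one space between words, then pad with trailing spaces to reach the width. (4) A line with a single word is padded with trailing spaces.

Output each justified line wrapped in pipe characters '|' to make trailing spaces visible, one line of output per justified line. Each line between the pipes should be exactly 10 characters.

Answer: |blue   end|
|bee   read|
|number    |
|golden    |
|large     |
|bright    |
|umbrella  |

Derivation:
Line 1: ['blue', 'end'] (min_width=8, slack=2)
Line 2: ['bee', 'read'] (min_width=8, slack=2)
Line 3: ['number'] (min_width=6, slack=4)
Line 4: ['golden'] (min_width=6, slack=4)
Line 5: ['large'] (min_width=5, slack=5)
Line 6: ['bright'] (min_width=6, slack=4)
Line 7: ['umbrella'] (min_width=8, slack=2)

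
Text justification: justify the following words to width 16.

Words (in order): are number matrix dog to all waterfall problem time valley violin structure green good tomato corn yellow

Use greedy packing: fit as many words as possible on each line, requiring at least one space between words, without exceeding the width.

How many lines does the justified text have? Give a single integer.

Answer: 8

Derivation:
Line 1: ['are', 'number'] (min_width=10, slack=6)
Line 2: ['matrix', 'dog', 'to'] (min_width=13, slack=3)
Line 3: ['all', 'waterfall'] (min_width=13, slack=3)
Line 4: ['problem', 'time'] (min_width=12, slack=4)
Line 5: ['valley', 'violin'] (min_width=13, slack=3)
Line 6: ['structure', 'green'] (min_width=15, slack=1)
Line 7: ['good', 'tomato', 'corn'] (min_width=16, slack=0)
Line 8: ['yellow'] (min_width=6, slack=10)
Total lines: 8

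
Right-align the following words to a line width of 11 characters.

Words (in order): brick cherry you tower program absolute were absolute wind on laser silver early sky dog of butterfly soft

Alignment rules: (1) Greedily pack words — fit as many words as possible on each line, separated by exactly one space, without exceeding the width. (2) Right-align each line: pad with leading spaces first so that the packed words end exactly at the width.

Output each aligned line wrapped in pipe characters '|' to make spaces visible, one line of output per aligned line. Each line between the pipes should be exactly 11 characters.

Line 1: ['brick'] (min_width=5, slack=6)
Line 2: ['cherry', 'you'] (min_width=10, slack=1)
Line 3: ['tower'] (min_width=5, slack=6)
Line 4: ['program'] (min_width=7, slack=4)
Line 5: ['absolute'] (min_width=8, slack=3)
Line 6: ['were'] (min_width=4, slack=7)
Line 7: ['absolute'] (min_width=8, slack=3)
Line 8: ['wind', 'on'] (min_width=7, slack=4)
Line 9: ['laser'] (min_width=5, slack=6)
Line 10: ['silver'] (min_width=6, slack=5)
Line 11: ['early', 'sky'] (min_width=9, slack=2)
Line 12: ['dog', 'of'] (min_width=6, slack=5)
Line 13: ['butterfly'] (min_width=9, slack=2)
Line 14: ['soft'] (min_width=4, slack=7)

Answer: |      brick|
| cherry you|
|      tower|
|    program|
|   absolute|
|       were|
|   absolute|
|    wind on|
|      laser|
|     silver|
|  early sky|
|     dog of|
|  butterfly|
|       soft|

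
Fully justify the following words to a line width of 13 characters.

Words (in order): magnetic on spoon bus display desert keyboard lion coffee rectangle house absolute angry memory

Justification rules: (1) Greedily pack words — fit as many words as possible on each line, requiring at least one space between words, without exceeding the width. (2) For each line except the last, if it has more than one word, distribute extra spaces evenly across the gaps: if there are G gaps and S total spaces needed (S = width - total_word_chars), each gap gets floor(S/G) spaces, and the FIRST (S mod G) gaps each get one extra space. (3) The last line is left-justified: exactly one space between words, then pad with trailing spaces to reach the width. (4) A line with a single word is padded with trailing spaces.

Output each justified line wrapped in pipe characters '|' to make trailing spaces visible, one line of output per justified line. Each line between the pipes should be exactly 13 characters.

Answer: |magnetic   on|
|spoon     bus|
|display      |
|desert       |
|keyboard lion|
|coffee       |
|rectangle    |
|house        |
|absolute     |
|angry memory |

Derivation:
Line 1: ['magnetic', 'on'] (min_width=11, slack=2)
Line 2: ['spoon', 'bus'] (min_width=9, slack=4)
Line 3: ['display'] (min_width=7, slack=6)
Line 4: ['desert'] (min_width=6, slack=7)
Line 5: ['keyboard', 'lion'] (min_width=13, slack=0)
Line 6: ['coffee'] (min_width=6, slack=7)
Line 7: ['rectangle'] (min_width=9, slack=4)
Line 8: ['house'] (min_width=5, slack=8)
Line 9: ['absolute'] (min_width=8, slack=5)
Line 10: ['angry', 'memory'] (min_width=12, slack=1)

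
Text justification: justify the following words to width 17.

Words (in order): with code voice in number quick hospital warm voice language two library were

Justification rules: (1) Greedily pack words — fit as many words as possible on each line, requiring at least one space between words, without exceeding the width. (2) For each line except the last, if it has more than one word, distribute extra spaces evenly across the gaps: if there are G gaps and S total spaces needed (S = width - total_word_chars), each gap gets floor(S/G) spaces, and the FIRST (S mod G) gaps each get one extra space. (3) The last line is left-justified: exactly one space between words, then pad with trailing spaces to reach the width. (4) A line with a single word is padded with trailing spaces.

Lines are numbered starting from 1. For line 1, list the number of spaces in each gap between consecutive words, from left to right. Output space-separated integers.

Line 1: ['with', 'code', 'voice'] (min_width=15, slack=2)
Line 2: ['in', 'number', 'quick'] (min_width=15, slack=2)
Line 3: ['hospital', 'warm'] (min_width=13, slack=4)
Line 4: ['voice', 'language'] (min_width=14, slack=3)
Line 5: ['two', 'library', 'were'] (min_width=16, slack=1)

Answer: 2 2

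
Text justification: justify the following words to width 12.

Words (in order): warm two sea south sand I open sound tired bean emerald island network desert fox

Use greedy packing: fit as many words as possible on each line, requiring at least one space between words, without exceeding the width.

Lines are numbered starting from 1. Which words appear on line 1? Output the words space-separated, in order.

Line 1: ['warm', 'two', 'sea'] (min_width=12, slack=0)
Line 2: ['south', 'sand', 'I'] (min_width=12, slack=0)
Line 3: ['open', 'sound'] (min_width=10, slack=2)
Line 4: ['tired', 'bean'] (min_width=10, slack=2)
Line 5: ['emerald'] (min_width=7, slack=5)
Line 6: ['island'] (min_width=6, slack=6)
Line 7: ['network'] (min_width=7, slack=5)
Line 8: ['desert', 'fox'] (min_width=10, slack=2)

Answer: warm two sea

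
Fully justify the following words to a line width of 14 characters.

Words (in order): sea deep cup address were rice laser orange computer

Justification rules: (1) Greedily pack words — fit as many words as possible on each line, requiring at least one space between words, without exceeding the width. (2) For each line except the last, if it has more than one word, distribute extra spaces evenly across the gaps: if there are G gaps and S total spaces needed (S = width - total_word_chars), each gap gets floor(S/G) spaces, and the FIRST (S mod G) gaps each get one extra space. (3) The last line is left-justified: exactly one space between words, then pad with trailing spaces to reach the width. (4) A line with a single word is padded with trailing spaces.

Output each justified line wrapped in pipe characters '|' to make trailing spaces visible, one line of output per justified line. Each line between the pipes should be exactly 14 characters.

Answer: |sea  deep  cup|
|address   were|
|rice     laser|
|orange        |
|computer      |

Derivation:
Line 1: ['sea', 'deep', 'cup'] (min_width=12, slack=2)
Line 2: ['address', 'were'] (min_width=12, slack=2)
Line 3: ['rice', 'laser'] (min_width=10, slack=4)
Line 4: ['orange'] (min_width=6, slack=8)
Line 5: ['computer'] (min_width=8, slack=6)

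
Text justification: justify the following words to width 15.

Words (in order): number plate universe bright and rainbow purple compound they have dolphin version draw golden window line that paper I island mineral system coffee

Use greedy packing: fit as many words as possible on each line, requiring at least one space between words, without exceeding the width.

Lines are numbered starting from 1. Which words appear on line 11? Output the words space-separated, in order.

Answer: system coffee

Derivation:
Line 1: ['number', 'plate'] (min_width=12, slack=3)
Line 2: ['universe', 'bright'] (min_width=15, slack=0)
Line 3: ['and', 'rainbow'] (min_width=11, slack=4)
Line 4: ['purple', 'compound'] (min_width=15, slack=0)
Line 5: ['they', 'have'] (min_width=9, slack=6)
Line 6: ['dolphin', 'version'] (min_width=15, slack=0)
Line 7: ['draw', 'golden'] (min_width=11, slack=4)
Line 8: ['window', 'line'] (min_width=11, slack=4)
Line 9: ['that', 'paper', 'I'] (min_width=12, slack=3)
Line 10: ['island', 'mineral'] (min_width=14, slack=1)
Line 11: ['system', 'coffee'] (min_width=13, slack=2)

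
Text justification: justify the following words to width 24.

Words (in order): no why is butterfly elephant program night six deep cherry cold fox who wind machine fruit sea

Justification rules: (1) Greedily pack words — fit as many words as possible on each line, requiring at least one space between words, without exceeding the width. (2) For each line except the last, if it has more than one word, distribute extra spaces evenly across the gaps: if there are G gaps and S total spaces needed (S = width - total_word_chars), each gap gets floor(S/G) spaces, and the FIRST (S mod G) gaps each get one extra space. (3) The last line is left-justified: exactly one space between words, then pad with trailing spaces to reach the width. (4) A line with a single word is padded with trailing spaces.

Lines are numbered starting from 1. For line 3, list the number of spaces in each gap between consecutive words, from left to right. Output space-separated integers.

Line 1: ['no', 'why', 'is', 'butterfly'] (min_width=19, slack=5)
Line 2: ['elephant', 'program', 'night'] (min_width=22, slack=2)
Line 3: ['six', 'deep', 'cherry', 'cold', 'fox'] (min_width=24, slack=0)
Line 4: ['who', 'wind', 'machine', 'fruit'] (min_width=22, slack=2)
Line 5: ['sea'] (min_width=3, slack=21)

Answer: 1 1 1 1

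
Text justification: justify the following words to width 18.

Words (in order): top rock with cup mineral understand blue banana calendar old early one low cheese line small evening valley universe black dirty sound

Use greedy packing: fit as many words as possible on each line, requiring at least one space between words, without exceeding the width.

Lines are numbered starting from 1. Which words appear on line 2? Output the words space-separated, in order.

Line 1: ['top', 'rock', 'with', 'cup'] (min_width=17, slack=1)
Line 2: ['mineral', 'understand'] (min_width=18, slack=0)
Line 3: ['blue', 'banana'] (min_width=11, slack=7)
Line 4: ['calendar', 'old', 'early'] (min_width=18, slack=0)
Line 5: ['one', 'low', 'cheese'] (min_width=14, slack=4)
Line 6: ['line', 'small', 'evening'] (min_width=18, slack=0)
Line 7: ['valley', 'universe'] (min_width=15, slack=3)
Line 8: ['black', 'dirty', 'sound'] (min_width=17, slack=1)

Answer: mineral understand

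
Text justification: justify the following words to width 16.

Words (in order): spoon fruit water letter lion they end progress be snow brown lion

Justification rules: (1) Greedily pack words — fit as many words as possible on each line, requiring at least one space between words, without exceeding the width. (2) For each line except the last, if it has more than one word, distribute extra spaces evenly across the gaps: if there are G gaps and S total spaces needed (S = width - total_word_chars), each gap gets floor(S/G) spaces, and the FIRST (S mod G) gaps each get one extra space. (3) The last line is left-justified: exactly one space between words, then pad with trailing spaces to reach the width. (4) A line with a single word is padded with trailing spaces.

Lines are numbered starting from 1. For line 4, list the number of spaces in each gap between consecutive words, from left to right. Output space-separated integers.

Line 1: ['spoon', 'fruit'] (min_width=11, slack=5)
Line 2: ['water', 'letter'] (min_width=12, slack=4)
Line 3: ['lion', 'they', 'end'] (min_width=13, slack=3)
Line 4: ['progress', 'be', 'snow'] (min_width=16, slack=0)
Line 5: ['brown', 'lion'] (min_width=10, slack=6)

Answer: 1 1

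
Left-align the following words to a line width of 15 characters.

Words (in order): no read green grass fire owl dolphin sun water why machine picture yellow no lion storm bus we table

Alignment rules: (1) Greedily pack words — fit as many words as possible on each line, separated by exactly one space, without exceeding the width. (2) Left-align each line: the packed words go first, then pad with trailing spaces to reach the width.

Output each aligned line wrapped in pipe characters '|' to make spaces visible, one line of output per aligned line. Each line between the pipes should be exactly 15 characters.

Answer: |no read green  |
|grass fire owl |
|dolphin sun    |
|water why      |
|machine picture|
|yellow no lion |
|storm bus we   |
|table          |

Derivation:
Line 1: ['no', 'read', 'green'] (min_width=13, slack=2)
Line 2: ['grass', 'fire', 'owl'] (min_width=14, slack=1)
Line 3: ['dolphin', 'sun'] (min_width=11, slack=4)
Line 4: ['water', 'why'] (min_width=9, slack=6)
Line 5: ['machine', 'picture'] (min_width=15, slack=0)
Line 6: ['yellow', 'no', 'lion'] (min_width=14, slack=1)
Line 7: ['storm', 'bus', 'we'] (min_width=12, slack=3)
Line 8: ['table'] (min_width=5, slack=10)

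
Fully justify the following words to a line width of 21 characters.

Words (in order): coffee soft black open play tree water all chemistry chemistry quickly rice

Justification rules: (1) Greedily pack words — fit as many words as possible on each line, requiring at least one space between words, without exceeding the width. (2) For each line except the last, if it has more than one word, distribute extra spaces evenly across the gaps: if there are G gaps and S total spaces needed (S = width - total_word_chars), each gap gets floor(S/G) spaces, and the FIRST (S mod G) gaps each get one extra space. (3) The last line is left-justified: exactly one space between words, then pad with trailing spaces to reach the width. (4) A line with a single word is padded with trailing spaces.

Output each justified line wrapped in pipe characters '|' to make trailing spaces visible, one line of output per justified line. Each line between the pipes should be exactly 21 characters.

Line 1: ['coffee', 'soft', 'black'] (min_width=17, slack=4)
Line 2: ['open', 'play', 'tree', 'water'] (min_width=20, slack=1)
Line 3: ['all', 'chemistry'] (min_width=13, slack=8)
Line 4: ['chemistry', 'quickly'] (min_width=17, slack=4)
Line 5: ['rice'] (min_width=4, slack=17)

Answer: |coffee   soft   black|
|open  play tree water|
|all         chemistry|
|chemistry     quickly|
|rice                 |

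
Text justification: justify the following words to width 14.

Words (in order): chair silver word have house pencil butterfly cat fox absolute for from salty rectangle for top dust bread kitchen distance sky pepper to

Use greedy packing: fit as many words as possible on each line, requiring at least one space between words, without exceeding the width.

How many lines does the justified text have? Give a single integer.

Answer: 11

Derivation:
Line 1: ['chair', 'silver'] (min_width=12, slack=2)
Line 2: ['word', 'have'] (min_width=9, slack=5)
Line 3: ['house', 'pencil'] (min_width=12, slack=2)
Line 4: ['butterfly', 'cat'] (min_width=13, slack=1)
Line 5: ['fox', 'absolute'] (min_width=12, slack=2)
Line 6: ['for', 'from', 'salty'] (min_width=14, slack=0)
Line 7: ['rectangle', 'for'] (min_width=13, slack=1)
Line 8: ['top', 'dust', 'bread'] (min_width=14, slack=0)
Line 9: ['kitchen'] (min_width=7, slack=7)
Line 10: ['distance', 'sky'] (min_width=12, slack=2)
Line 11: ['pepper', 'to'] (min_width=9, slack=5)
Total lines: 11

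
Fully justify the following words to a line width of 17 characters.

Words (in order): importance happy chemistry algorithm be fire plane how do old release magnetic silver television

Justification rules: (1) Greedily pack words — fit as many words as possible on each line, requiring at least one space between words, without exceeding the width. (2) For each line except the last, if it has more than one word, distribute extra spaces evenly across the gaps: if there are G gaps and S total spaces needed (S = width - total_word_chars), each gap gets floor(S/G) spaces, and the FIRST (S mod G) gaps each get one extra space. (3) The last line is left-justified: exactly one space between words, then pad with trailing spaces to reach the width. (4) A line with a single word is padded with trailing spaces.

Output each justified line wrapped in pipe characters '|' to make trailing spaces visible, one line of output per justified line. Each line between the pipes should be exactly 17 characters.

Answer: |importance  happy|
|chemistry        |
|algorithm be fire|
|plane  how do old|
|release  magnetic|
|silver television|

Derivation:
Line 1: ['importance', 'happy'] (min_width=16, slack=1)
Line 2: ['chemistry'] (min_width=9, slack=8)
Line 3: ['algorithm', 'be', 'fire'] (min_width=17, slack=0)
Line 4: ['plane', 'how', 'do', 'old'] (min_width=16, slack=1)
Line 5: ['release', 'magnetic'] (min_width=16, slack=1)
Line 6: ['silver', 'television'] (min_width=17, slack=0)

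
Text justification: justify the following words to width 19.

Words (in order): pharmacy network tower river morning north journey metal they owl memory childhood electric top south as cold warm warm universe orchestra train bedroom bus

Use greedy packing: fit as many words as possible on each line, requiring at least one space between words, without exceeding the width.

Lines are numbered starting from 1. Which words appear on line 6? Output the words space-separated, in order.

Line 1: ['pharmacy', 'network'] (min_width=16, slack=3)
Line 2: ['tower', 'river', 'morning'] (min_width=19, slack=0)
Line 3: ['north', 'journey', 'metal'] (min_width=19, slack=0)
Line 4: ['they', 'owl', 'memory'] (min_width=15, slack=4)
Line 5: ['childhood', 'electric'] (min_width=18, slack=1)
Line 6: ['top', 'south', 'as', 'cold'] (min_width=17, slack=2)
Line 7: ['warm', 'warm', 'universe'] (min_width=18, slack=1)
Line 8: ['orchestra', 'train'] (min_width=15, slack=4)
Line 9: ['bedroom', 'bus'] (min_width=11, slack=8)

Answer: top south as cold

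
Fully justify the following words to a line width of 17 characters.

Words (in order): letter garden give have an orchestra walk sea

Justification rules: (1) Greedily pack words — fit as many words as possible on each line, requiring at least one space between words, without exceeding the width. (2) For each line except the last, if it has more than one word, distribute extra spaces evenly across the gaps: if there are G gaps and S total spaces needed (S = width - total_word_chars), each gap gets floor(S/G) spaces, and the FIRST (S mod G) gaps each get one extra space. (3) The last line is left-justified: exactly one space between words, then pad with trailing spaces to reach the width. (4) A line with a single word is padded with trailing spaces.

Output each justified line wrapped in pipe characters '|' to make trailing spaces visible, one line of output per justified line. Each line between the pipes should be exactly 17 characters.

Answer: |letter     garden|
|give    have   an|
|orchestra    walk|
|sea              |

Derivation:
Line 1: ['letter', 'garden'] (min_width=13, slack=4)
Line 2: ['give', 'have', 'an'] (min_width=12, slack=5)
Line 3: ['orchestra', 'walk'] (min_width=14, slack=3)
Line 4: ['sea'] (min_width=3, slack=14)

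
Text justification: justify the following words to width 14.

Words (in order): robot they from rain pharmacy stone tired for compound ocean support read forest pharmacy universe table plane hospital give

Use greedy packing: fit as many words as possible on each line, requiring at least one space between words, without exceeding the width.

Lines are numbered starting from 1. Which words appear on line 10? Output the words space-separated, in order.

Answer: plane hospital

Derivation:
Line 1: ['robot', 'they'] (min_width=10, slack=4)
Line 2: ['from', 'rain'] (min_width=9, slack=5)
Line 3: ['pharmacy', 'stone'] (min_width=14, slack=0)
Line 4: ['tired', 'for'] (min_width=9, slack=5)
Line 5: ['compound', 'ocean'] (min_width=14, slack=0)
Line 6: ['support', 'read'] (min_width=12, slack=2)
Line 7: ['forest'] (min_width=6, slack=8)
Line 8: ['pharmacy'] (min_width=8, slack=6)
Line 9: ['universe', 'table'] (min_width=14, slack=0)
Line 10: ['plane', 'hospital'] (min_width=14, slack=0)
Line 11: ['give'] (min_width=4, slack=10)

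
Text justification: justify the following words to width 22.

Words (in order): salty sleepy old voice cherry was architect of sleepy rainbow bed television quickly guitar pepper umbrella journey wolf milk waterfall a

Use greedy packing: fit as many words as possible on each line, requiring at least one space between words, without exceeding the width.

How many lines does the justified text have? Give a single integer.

Answer: 7

Derivation:
Line 1: ['salty', 'sleepy', 'old', 'voice'] (min_width=22, slack=0)
Line 2: ['cherry', 'was', 'architect'] (min_width=20, slack=2)
Line 3: ['of', 'sleepy', 'rainbow', 'bed'] (min_width=21, slack=1)
Line 4: ['television', 'quickly'] (min_width=18, slack=4)
Line 5: ['guitar', 'pepper', 'umbrella'] (min_width=22, slack=0)
Line 6: ['journey', 'wolf', 'milk'] (min_width=17, slack=5)
Line 7: ['waterfall', 'a'] (min_width=11, slack=11)
Total lines: 7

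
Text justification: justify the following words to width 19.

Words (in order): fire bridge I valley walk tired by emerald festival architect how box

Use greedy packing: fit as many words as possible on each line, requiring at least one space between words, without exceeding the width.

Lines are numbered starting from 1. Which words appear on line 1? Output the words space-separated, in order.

Answer: fire bridge I

Derivation:
Line 1: ['fire', 'bridge', 'I'] (min_width=13, slack=6)
Line 2: ['valley', 'walk', 'tired'] (min_width=17, slack=2)
Line 3: ['by', 'emerald', 'festival'] (min_width=19, slack=0)
Line 4: ['architect', 'how', 'box'] (min_width=17, slack=2)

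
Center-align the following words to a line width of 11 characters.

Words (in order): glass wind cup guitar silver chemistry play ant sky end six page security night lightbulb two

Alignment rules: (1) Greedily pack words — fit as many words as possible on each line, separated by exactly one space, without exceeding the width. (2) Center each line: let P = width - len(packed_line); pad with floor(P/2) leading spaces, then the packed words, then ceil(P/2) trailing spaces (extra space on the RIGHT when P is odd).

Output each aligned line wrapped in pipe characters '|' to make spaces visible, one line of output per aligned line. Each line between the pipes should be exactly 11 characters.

Line 1: ['glass', 'wind'] (min_width=10, slack=1)
Line 2: ['cup', 'guitar'] (min_width=10, slack=1)
Line 3: ['silver'] (min_width=6, slack=5)
Line 4: ['chemistry'] (min_width=9, slack=2)
Line 5: ['play', 'ant'] (min_width=8, slack=3)
Line 6: ['sky', 'end', 'six'] (min_width=11, slack=0)
Line 7: ['page'] (min_width=4, slack=7)
Line 8: ['security'] (min_width=8, slack=3)
Line 9: ['night'] (min_width=5, slack=6)
Line 10: ['lightbulb'] (min_width=9, slack=2)
Line 11: ['two'] (min_width=3, slack=8)

Answer: |glass wind |
|cup guitar |
|  silver   |
| chemistry |
| play ant  |
|sky end six|
|   page    |
| security  |
|   night   |
| lightbulb |
|    two    |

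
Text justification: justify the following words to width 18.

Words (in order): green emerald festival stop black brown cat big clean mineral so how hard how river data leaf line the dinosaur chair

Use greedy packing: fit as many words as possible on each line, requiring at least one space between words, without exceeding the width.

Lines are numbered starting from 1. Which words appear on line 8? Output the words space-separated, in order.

Answer: chair

Derivation:
Line 1: ['green', 'emerald'] (min_width=13, slack=5)
Line 2: ['festival', 'stop'] (min_width=13, slack=5)
Line 3: ['black', 'brown', 'cat'] (min_width=15, slack=3)
Line 4: ['big', 'clean', 'mineral'] (min_width=17, slack=1)
Line 5: ['so', 'how', 'hard', 'how'] (min_width=15, slack=3)
Line 6: ['river', 'data', 'leaf'] (min_width=15, slack=3)
Line 7: ['line', 'the', 'dinosaur'] (min_width=17, slack=1)
Line 8: ['chair'] (min_width=5, slack=13)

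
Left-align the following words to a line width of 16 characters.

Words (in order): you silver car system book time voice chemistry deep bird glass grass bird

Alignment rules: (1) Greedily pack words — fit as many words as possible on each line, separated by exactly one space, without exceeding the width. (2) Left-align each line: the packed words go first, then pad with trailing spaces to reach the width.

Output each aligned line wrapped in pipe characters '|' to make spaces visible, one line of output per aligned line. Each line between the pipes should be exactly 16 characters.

Line 1: ['you', 'silver', 'car'] (min_width=14, slack=2)
Line 2: ['system', 'book', 'time'] (min_width=16, slack=0)
Line 3: ['voice', 'chemistry'] (min_width=15, slack=1)
Line 4: ['deep', 'bird', 'glass'] (min_width=15, slack=1)
Line 5: ['grass', 'bird'] (min_width=10, slack=6)

Answer: |you silver car  |
|system book time|
|voice chemistry |
|deep bird glass |
|grass bird      |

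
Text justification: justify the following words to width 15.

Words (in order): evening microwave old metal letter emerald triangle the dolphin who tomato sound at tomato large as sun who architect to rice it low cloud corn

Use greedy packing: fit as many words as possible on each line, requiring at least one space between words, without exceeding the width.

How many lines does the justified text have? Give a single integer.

Answer: 12

Derivation:
Line 1: ['evening'] (min_width=7, slack=8)
Line 2: ['microwave', 'old'] (min_width=13, slack=2)
Line 3: ['metal', 'letter'] (min_width=12, slack=3)
Line 4: ['emerald'] (min_width=7, slack=8)
Line 5: ['triangle', 'the'] (min_width=12, slack=3)
Line 6: ['dolphin', 'who'] (min_width=11, slack=4)
Line 7: ['tomato', 'sound', 'at'] (min_width=15, slack=0)
Line 8: ['tomato', 'large', 'as'] (min_width=15, slack=0)
Line 9: ['sun', 'who'] (min_width=7, slack=8)
Line 10: ['architect', 'to'] (min_width=12, slack=3)
Line 11: ['rice', 'it', 'low'] (min_width=11, slack=4)
Line 12: ['cloud', 'corn'] (min_width=10, slack=5)
Total lines: 12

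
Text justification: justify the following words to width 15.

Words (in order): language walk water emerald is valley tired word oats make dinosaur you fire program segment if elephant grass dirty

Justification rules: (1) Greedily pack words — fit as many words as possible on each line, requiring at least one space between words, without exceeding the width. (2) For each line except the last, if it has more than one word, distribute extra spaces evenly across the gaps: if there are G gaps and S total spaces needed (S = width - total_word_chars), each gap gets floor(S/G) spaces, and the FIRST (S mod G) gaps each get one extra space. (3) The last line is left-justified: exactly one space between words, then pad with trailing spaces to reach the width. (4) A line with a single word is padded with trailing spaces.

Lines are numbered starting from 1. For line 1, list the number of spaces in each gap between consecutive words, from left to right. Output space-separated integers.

Answer: 3

Derivation:
Line 1: ['language', 'walk'] (min_width=13, slack=2)
Line 2: ['water', 'emerald'] (min_width=13, slack=2)
Line 3: ['is', 'valley', 'tired'] (min_width=15, slack=0)
Line 4: ['word', 'oats', 'make'] (min_width=14, slack=1)
Line 5: ['dinosaur', 'you'] (min_width=12, slack=3)
Line 6: ['fire', 'program'] (min_width=12, slack=3)
Line 7: ['segment', 'if'] (min_width=10, slack=5)
Line 8: ['elephant', 'grass'] (min_width=14, slack=1)
Line 9: ['dirty'] (min_width=5, slack=10)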